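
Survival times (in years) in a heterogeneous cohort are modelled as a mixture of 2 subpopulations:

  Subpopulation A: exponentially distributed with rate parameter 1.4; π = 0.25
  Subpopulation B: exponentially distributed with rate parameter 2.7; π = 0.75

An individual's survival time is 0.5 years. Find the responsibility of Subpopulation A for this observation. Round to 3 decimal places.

0.249

By Bayes' theorem, P(k | x) = P(Z=k) f_k(x) / Σ_j P(Z=j) f_j(x).
Component likelihoods at x = 0.5 years:
  L_A = 0.695219
  L_B = 0.699949
Weight by the priors:
  P(Z=A)·L_A = 0.25 × 0.695219 = 0.173805
  P(Z=B)·L_B = 0.75 × 0.699949 = 0.524962
Denominator: 0.173805 + 0.524962 = 0.698766
So the posterior for Subpopulation A is 0.173805 / 0.698766 ≈ 0.249.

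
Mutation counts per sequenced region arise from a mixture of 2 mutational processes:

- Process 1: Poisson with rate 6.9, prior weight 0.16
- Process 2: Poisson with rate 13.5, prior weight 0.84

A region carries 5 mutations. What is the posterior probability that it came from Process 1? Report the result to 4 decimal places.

0.8300

Posterior ∝ prior × likelihood, so P(k | x) ∝ w_k f_k(x); normalise over all components.
Component likelihoods at x = 5 mutations:
  f_1 = e^(−6.9)·6.9^5/5! = 0.131351
  f_2 = e^(−13.5)·13.5^5/5! = 0.00512286
Multiply by the mixture weights:
  w_1·f_1 = 0.16 × 0.131351 = 0.0210161
  w_2·f_2 = 0.84 × 0.00512286 = 0.0043032
Denominator: 0.0210161 + 0.0043032 = 0.0253193
Responsibility of Process 1: 0.0210161 / 0.0253193 ≈ 0.8300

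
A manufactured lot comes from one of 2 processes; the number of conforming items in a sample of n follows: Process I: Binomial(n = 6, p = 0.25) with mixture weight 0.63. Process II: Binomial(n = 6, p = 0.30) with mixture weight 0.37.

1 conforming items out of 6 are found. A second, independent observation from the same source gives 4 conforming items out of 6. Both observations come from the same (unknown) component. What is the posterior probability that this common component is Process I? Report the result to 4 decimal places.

0.5259

By Bayes' theorem, P(k | x) = π_k f_k(x) / Σ_j π_j f_j(x).
Since both observations come from the same component, the likelihood for component k is f_k(x₁)·f_k(x₂).
  f_I = [0.355957] × [0.032959] = 0.011732
  f_II = [0.302526] × [0.059535] = 0.0180109
Multiply by the mixture weights:
  π_I·f_I = 0.63 × 0.011732 = 0.00739115
  π_II·f_II = 0.37 × 0.0180109 = 0.00666403
Denominator: 0.00739115 + 0.00666403 = 0.0140552
Responsibility of Process I: 0.00739115 / 0.0140552 ≈ 0.5259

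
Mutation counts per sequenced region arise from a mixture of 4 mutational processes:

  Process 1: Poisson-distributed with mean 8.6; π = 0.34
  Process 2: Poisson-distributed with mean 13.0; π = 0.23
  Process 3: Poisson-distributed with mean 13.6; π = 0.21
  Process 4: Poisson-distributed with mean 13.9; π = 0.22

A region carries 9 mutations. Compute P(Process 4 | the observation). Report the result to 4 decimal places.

0.1319

By Bayes' theorem, P(k | x) = P(Z=k) f_k(x) / Σ_j P(Z=j) f_j(x).
Poisson probabilities:
  L_1 = e^(−8.6)·8.6^9/9! = 0.130554
  L_2 = e^(−13.0)·13.0^9/9! = 0.066054
  L_3 = e^(−13.6)·13.6^9/9! = 0.0544104
  L_4 = e^(−13.9)·13.9^9/9! = 0.0490543
Unnormalised posteriors:
  P(Z=1)·L_1 = 0.34 × 0.130554 = 0.0443884
  P(Z=2)·L_2 = 0.23 × 0.066054 = 0.0151924
  P(Z=3)·L_3 = 0.21 × 0.0544104 = 0.0114262
  P(Z=4)·L_4 = 0.22 × 0.0490543 = 0.0107919
Sum: 0.0443884 + 0.0151924 + 0.0114262 + 0.0107919 = 0.0817989
So the posterior for Process 4 is 0.0107919 / 0.0817989 ≈ 0.1319.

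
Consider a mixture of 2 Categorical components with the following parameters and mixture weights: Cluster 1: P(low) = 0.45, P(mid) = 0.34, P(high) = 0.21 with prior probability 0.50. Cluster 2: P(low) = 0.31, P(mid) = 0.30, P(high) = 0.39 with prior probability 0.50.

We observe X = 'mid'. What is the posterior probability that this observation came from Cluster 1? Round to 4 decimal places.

0.5312

The responsibility of component k is π_k f_k(x) divided by Σ_j π_j f_j(x).
Categorical probabilities:
  L_1 = P(mid | comp) = 0.34
  L_2 = P(mid | comp) = 0.30
Weight by the priors:
  π_1·L_1 = 0.50 × 0.34 = 0.17
  π_2·L_2 = 0.50 × 0.3 = 0.15
Sum: 0.17 + 0.15 = 0.32
Responsibility of Cluster 1: 0.17 / 0.32 ≈ 0.5312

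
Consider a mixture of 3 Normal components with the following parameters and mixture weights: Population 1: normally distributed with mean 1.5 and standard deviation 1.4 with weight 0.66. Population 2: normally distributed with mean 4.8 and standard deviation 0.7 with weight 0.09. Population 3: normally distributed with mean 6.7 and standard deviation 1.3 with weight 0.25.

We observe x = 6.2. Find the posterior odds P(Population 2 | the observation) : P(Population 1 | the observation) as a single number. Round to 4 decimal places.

Posterior odds = (π_i f_i(x)) / (π_j f_j(x)); the normalising sum cancels.
Normal densities:
  p_1 = 0.00101729
  p_2 = 0.07713
  p_3 = 0.285
0.0069417 / 0.00067141 ≈ 10.3390

10.3390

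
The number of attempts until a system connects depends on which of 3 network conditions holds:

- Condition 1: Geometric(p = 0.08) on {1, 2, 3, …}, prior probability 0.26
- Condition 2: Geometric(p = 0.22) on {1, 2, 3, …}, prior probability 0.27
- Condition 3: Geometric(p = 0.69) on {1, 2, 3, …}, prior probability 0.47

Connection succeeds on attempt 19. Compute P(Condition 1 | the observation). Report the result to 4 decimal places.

By Bayes' theorem, P(k | x) = π_k f_k(x) / Σ_j π_j f_j(x).
Evaluate each component's likelihood at the observed value:
  f_1 = 0.0178349
  f_2 = 0.00251261
  f_3 = 4.82347e-10
Prior × likelihood for each component:
  π_1·f_1 = 0.26 × 0.0178349 = 0.00463708
  π_2·f_2 = 0.27 × 0.00251261 = 0.000678405
  π_3·f_3 = 0.47 × 4.82347e-10 = 2.26703e-10
Marginal: 0.00463708 + 0.000678405 + 2.26703e-10 = 0.00531548
P(Condition 1 | x) = 0.00463708 / 0.00531548 ≈ 0.8724

0.8724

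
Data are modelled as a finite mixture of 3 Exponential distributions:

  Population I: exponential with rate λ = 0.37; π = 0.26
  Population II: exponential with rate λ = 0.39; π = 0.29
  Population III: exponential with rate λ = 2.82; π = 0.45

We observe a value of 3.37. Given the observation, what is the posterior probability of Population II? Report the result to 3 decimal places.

0.523

The responsibility of component k is P(Z=k) f_k(x) divided by Σ_j P(Z=j) f_j(x).
Evaluate each component's likelihood at the observed value:
  p_I = 0.37·e^(−0.37·3.37) = 0.37·e^(−1.2469) = 0.106336
  p_II = 0.39·e^(−0.39·3.37) = 0.39·e^(−1.3143) = 0.104778
  p_III = 2.82·e^(−2.82·3.37) = 2.82·e^(−9.5034) = 0.000210366
Weight by the priors:
  P(Z=I)·p_I = 0.26 × 0.106336 = 0.0276473
  P(Z=II)·p_II = 0.29 × 0.104778 = 0.0303857
  P(Z=III)·p_III = 0.45 × 0.000210366 = 9.46646e-05
Evidence: 0.0276473 + 0.0303857 + 9.46646e-05 = 0.0581277
So the posterior for Population II is 0.0303857 / 0.0581277 ≈ 0.523.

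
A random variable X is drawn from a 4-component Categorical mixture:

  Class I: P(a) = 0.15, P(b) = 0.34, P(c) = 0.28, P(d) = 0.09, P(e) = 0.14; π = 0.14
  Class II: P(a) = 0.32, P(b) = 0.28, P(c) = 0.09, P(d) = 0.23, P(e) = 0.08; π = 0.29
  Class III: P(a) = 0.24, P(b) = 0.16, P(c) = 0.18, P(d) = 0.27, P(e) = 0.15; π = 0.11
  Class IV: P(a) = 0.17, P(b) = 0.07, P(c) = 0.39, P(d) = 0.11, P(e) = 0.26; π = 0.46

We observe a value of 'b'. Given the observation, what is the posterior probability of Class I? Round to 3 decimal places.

0.267

By Bayes' theorem, P(k | x) = π_k f_k(x) / Σ_j π_j f_j(x).
Categorical probabilities:
  p_I = 0.34
  p_II = 0.28
  p_III = 0.16
  p_IV = 0.07
Multiply by the mixture weights:
  π_I·p_I = 0.14 × 0.34 = 0.0476
  π_II·p_II = 0.29 × 0.28 = 0.0812
  π_III·p_III = 0.11 × 0.16 = 0.0176
  π_IV·p_IV = 0.46 × 0.07 = 0.0322
Marginal: 0.0476 + 0.0812 + 0.0176 + 0.0322 = 0.1786
P(Class I | the observation) = 0.0476 / 0.1786 ≈ 0.267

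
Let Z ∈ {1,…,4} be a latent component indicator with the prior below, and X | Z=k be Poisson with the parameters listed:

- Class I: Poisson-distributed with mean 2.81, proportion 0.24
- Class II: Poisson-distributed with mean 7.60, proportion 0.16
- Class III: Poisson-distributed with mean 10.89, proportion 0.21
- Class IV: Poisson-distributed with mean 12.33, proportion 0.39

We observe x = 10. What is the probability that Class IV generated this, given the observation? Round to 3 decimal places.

P(component k | x) = π_k·f_k(x) / marginal(x), where marginal(x) = Σ_j π_j·f_j(x).
Component likelihoods at x = 10:
  L_I = e^(−2.81)·2.81^10/10! = 0.000509252
  L_II = e^(−7.60)·7.60^10/10! = 0.0886614
  L_III = e^(−10.89)·10.89^10/10! = 0.120517
  L_IV = e^(−12.33)·12.33^10/10! = 0.0988591
Prior × likelihood for each component:
  π_I·L_I = 0.24 × 0.000509252 = 0.00012222
  π_II·L_II = 0.16 × 0.0886614 = 0.0141858
  π_III·L_III = 0.21 × 0.120517 = 0.0253086
  π_IV·L_IV = 0.39 × 0.0988591 = 0.0385551
Sum: 0.00012222 + 0.0141858 + 0.0253086 + 0.0385551 = 0.0781717
So the posterior for Class IV is 0.0385551 / 0.0781717 ≈ 0.493.

0.493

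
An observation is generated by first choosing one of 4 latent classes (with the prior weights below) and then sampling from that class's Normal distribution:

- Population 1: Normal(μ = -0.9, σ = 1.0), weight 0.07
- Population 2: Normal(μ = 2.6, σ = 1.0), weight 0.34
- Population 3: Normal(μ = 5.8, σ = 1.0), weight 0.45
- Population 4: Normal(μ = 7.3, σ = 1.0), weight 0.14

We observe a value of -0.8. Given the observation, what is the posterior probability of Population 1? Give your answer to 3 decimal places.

0.985

The responsibility of component k is π_k f_k(x) divided by Σ_j π_j f_j(x).
Evaluate each component's likelihood at the observed value:
  L_1 = (1/(1.0·√(2π)))·exp(−(-0.8−-0.9)²/(2·1.0²)) = 0.398942·exp(-0.00500) = 0.396953
  L_2 = (1/(1.0·√(2π)))·exp(−(-0.8−2.6)²/(2·1.0²)) = 0.398942·exp(-5.78000) = 0.00123222
  L_3 = (1/(1.0·√(2π)))·exp(−(-0.8−5.8)²/(2·1.0²)) = 0.398942·exp(-21.78000) = 1.38668e-10
  L_4 = (1/(1.0·√(2π)))·exp(−(-0.8−7.3)²/(2·1.0²)) = 0.398942·exp(-32.80500) = 2.25881e-15
Unnormalised posteriors:
  π_1·L_1 = 0.07 × 0.396953 = 0.0277867
  π_2·L_2 = 0.34 × 0.00123222 = 0.000418955
  π_3·L_3 = 0.45 × 1.38668e-10 = 6.24006e-11
  π_4·L_4 = 0.14 × 2.25881e-15 = 3.16233e-16
Sum: 0.0277867 + 0.000418955 + 6.24006e-11 + 3.16233e-16 = 0.0282056
P(Population 1 | data) = 0.0277867 / 0.0282056 ≈ 0.985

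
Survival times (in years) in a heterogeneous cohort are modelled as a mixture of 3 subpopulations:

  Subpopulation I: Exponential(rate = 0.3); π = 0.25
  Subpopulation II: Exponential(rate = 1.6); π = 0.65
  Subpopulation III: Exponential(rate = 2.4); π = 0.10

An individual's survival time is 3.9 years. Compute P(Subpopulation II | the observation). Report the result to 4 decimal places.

The responsibility of component k is w_k f_k(x) divided by Σ_j w_j f_j(x).
Component likelihoods at x = 3.9 years:
  p_I = 0.0931101
  p_II = 0.00311977
  p_III = 0.00020664
Multiply by the mixture weights:
  w_I·p_I = 0.25 × 0.0931101 = 0.0232775
  w_II·p_II = 0.65 × 0.00311977 = 0.00202785
  w_III·p_III = 0.10 × 0.00020664 = 2.0664e-05
Normaliser: 0.0232775 + 0.00202785 + 2.0664e-05 = 0.025326
P(Subpopulation II | data) ≈ 0.0801

0.0801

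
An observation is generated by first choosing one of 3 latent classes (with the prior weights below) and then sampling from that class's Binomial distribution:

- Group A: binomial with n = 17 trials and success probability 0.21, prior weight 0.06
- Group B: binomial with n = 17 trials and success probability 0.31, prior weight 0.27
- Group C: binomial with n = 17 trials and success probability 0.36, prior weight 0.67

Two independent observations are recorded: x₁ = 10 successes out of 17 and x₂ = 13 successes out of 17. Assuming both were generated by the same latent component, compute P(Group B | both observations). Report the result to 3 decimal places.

0.029

By Bayes' theorem, P(k | x) = w_k f_k(x) / Σ_j w_j f_j(x).
Since both observations come from the same component, the likelihood for component k is f_k(x₁)·f_k(x₂).
  L_A = [C(17,10)·0.21^10·0.79^7 = 19448·1.66799e-07·0.192039 = 0.000622956] × [1.43198e-06] = 8.92059e-10
  L_B = [C(17,10)·0.31^10·0.69^7 = 19448·8.19628e-06·0.0744635 = 0.0118696] × [0.000131727] = 1.56355e-06
  L_C = [C(17,10)·0.36^10·0.64^7 = 19448·3.65616e-05·0.0439805 = 0.0312723] × [0.000681129] = 2.13005e-05
Prior × likelihood for each component:
  w_A·L_A = 0.06 × 8.92059e-10 = 5.35236e-11
  w_B·L_B = 0.27 × 1.56355e-06 = 4.22158e-07
  w_C·L_C = 0.67 × 2.13005e-05 = 1.42713e-05
Denominator: 5.35236e-11 + 4.22158e-07 + 1.42713e-05 = 1.46935e-05
P(Group B | x₁,x₂) = 4.22158e-07 / 1.46935e-05 ≈ 0.029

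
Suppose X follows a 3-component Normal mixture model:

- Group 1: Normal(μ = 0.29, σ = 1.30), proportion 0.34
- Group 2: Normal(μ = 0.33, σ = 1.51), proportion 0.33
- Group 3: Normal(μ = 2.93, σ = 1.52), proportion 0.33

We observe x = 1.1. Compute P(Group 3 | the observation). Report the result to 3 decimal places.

0.205

The responsibility of component k is π_k f_k(x) divided by Σ_j π_j f_j(x).
Evaluate each component's likelihood at the observed value:
  p_1 = 0.252735
  p_2 = 0.231989
  p_3 = 0.127149
Multiply by the mixture weights:
  π_1·p_1 = 0.34 × 0.252735 = 0.0859298
  π_2·p_2 = 0.33 × 0.231989 = 0.0765564
  π_3·p_3 = 0.33 × 0.127149 = 0.0419593
Sum: 0.0859298 + 0.0765564 + 0.0419593 = 0.204445
Responsibility of Group 3: 0.0419593 / 0.204445 ≈ 0.205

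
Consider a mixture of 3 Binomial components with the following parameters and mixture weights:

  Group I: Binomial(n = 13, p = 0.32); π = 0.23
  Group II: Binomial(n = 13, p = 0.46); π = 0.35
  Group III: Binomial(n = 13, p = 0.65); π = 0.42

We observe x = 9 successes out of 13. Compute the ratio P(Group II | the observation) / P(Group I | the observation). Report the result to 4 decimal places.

15.8617

Since P(k|x) ∝ P(Z=k) f_k(x), the posterior odds are P(Z=i) f_i(x) / (P(Z=j) f_j(x)).
Binomial probabilities:
  L_I = C(13,9)·0.32^9·0.68^4 = 715·3.51844e-05·0.213814 = 0.00537888
  L_II = C(13,9)·0.46^9·0.54^4 = 715·0.00092219·0.0850306 = 0.0560663
  L_III = C(13,9)·0.65^9·0.35^4 = 715·0.0207119·0.0150062 = 0.222228
Posterior odds = (P(Z=II)·L_II) / (P(Z=I)·L_I) = (0.35·0.0560663) / (0.23·0.00537888) = 0.0196232 / 0.00123714 ≈ 15.8617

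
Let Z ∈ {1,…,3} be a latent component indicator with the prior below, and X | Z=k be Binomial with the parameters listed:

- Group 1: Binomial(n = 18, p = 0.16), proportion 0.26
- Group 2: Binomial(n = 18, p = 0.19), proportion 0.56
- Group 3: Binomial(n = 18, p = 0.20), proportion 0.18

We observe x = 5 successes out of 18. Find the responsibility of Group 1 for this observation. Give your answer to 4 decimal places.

Posterior ∝ prior × likelihood, so P(k | x) ∝ π_k f_k(x); normalise over all components.
Evaluate each component's likelihood at the observed value:
  f_1 = 0.0931344
  f_2 = 0.137073
  f_3 = 0.15073
Unnormalised posteriors:
  π_1·f_1 = 0.26 × 0.0931344 = 0.0242149
  π_2·f_2 = 0.56 × 0.137073 = 0.076761
  π_3·f_3 = 0.18 × 0.15073 = 0.0271314
Normaliser: 0.0242149 + 0.076761 + 0.0271314 = 0.128107
P(Group 1 | the observation) = 0.0242149 / 0.128107 ≈ 0.1890

0.1890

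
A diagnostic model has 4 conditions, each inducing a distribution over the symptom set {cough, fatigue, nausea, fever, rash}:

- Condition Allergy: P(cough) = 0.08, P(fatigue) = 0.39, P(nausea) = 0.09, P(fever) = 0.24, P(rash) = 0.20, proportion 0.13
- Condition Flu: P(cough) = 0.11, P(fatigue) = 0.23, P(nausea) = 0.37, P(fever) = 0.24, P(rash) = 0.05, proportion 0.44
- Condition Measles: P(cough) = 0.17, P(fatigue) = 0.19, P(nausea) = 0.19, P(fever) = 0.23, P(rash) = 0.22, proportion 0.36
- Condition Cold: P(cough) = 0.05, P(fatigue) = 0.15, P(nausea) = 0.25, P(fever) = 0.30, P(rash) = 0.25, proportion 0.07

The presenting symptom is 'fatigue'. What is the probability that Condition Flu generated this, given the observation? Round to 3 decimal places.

0.438

By Bayes' theorem, P(k | x) = π_k f_k(x) / Σ_j π_j f_j(x).
Component likelihoods at x = 'fatigue':
  L_Allergy = P(fatigue | comp) = 0.39
  L_Flu = P(fatigue | comp) = 0.23
  L_Measles = P(fatigue | comp) = 0.19
  L_Cold = P(fatigue | comp) = 0.15
Weight by the priors:
  π_Allergy·L_Allergy = 0.13 × 0.39 = 0.0507
  π_Flu·L_Flu = 0.44 × 0.23 = 0.1012
  π_Measles·L_Measles = 0.36 × 0.19 = 0.0684
  π_Cold·L_Cold = 0.07 × 0.15 = 0.0105
Sum: 0.0507 + 0.1012 + 0.0684 + 0.0105 = 0.2308
Responsibility of Condition Flu: 0.1012 / 0.2308 ≈ 0.438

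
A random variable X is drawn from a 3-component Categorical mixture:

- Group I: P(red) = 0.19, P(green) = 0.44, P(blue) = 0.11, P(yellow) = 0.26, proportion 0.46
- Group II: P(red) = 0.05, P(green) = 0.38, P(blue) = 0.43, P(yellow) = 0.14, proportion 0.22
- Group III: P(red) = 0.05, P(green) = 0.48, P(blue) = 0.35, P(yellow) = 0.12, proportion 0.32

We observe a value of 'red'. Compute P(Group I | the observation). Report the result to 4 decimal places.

The responsibility of component k is π_k f_k(x) divided by Σ_j π_j f_j(x).
Evaluate each component's likelihood at the observed value:
  p_I = 0.19
  p_II = 0.05
  p_III = 0.05
Multiply by the mixture weights:
  π_I·p_I = 0.46 × 0.19 = 0.0874
  π_II·p_II = 0.22 × 0.05 = 0.011
  π_III·p_III = 0.32 × 0.05 = 0.016
Sum: 0.0874 + 0.011 + 0.016 = 0.1144
Responsibility of Group I: 0.0874 / 0.1144 ≈ 0.7640

0.7640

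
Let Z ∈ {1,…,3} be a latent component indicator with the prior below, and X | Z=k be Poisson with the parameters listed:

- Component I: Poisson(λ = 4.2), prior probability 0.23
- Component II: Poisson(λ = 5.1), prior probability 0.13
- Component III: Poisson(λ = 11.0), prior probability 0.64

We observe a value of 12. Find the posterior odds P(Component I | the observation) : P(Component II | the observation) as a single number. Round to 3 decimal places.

Since P(k|x) ∝ w_k f_k(x), the posterior odds are w_i f_i(x) / (w_j f_j(x)).
Poisson probabilities:
  f_I = 0.00094323
  f_II = 0.00394097
  f_III = 0.10943
Posterior odds = (w_I·f_I) / (w_II·f_II) = (0.23·0.00094323) / (0.13·0.00394097) = 0.000216943 / 0.000512326 ≈ 0.423

0.423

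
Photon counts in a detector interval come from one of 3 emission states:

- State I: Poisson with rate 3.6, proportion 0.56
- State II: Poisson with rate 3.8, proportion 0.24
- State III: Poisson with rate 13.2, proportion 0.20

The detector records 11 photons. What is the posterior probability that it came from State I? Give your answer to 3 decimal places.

0.025

The responsibility of component k is π_k f_k(x) divided by Σ_j π_j f_j(x).
Component likelihoods at x = 11 photons:
  f_I = 0.000900973
  f_II = 0.00133704
  f_III = 0.0982812
Weight by the priors:
  π_I·f_I = 0.56 × 0.000900973 = 0.000504545
  π_II·f_II = 0.24 × 0.00133704 = 0.00032089
  π_III·f_III = 0.20 × 0.0982812 = 0.0196562
Denominator: 0.000504545 + 0.00032089 + 0.0196562 = 0.0204817
P(State I | the observation) ≈ 0.025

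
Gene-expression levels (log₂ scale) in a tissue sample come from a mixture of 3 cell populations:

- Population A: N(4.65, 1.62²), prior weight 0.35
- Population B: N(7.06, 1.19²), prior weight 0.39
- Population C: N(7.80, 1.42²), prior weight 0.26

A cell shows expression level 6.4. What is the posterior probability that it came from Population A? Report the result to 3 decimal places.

0.234

By Bayes' theorem, P(k | x) = w_k f_k(x) / Σ_j w_j f_j(x).
Component likelihoods at x = 6.4:
  p_A = 0.137404
  p_B = 0.287453
  p_C = 0.172802
Prior × likelihood for each component:
  w_A·p_A = 0.35 × 0.137404 = 0.0480913
  w_B·p_B = 0.39 × 0.287453 = 0.112107
  w_C·p_C = 0.26 × 0.172802 = 0.0449285
Sum: 0.0480913 + 0.112107 + 0.0449285 = 0.205127
So the posterior for Population A is 0.0480913 / 0.205127 ≈ 0.234.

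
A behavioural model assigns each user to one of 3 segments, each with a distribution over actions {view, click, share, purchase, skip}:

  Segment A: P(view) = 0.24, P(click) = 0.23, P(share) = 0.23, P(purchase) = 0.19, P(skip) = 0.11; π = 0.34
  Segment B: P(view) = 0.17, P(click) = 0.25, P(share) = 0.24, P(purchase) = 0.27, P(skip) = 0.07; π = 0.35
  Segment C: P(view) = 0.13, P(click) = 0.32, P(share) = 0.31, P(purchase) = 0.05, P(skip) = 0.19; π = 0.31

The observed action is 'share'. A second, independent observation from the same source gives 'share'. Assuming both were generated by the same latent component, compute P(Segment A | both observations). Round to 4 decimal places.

Apply Bayes' rule: the posterior for each component is proportional to its prior times its likelihood at x.
Since both observations come from the same component, the likelihood for component k is f_k(x₁)·f_k(x₂).
  p_A = [0.23] × [0.23] = 0.0529
  p_B = [0.24] × [0.24] = 0.0576
  p_C = [0.31] × [0.31] = 0.0961
Prior × likelihood for each component:
  π_A·p_A = 0.34 × 0.0529 = 0.017986
  π_B·p_B = 0.35 × 0.0576 = 0.02016
  π_C·p_C = 0.31 × 0.0961 = 0.029791
Normaliser: 0.017986 + 0.02016 + 0.029791 = 0.067937
Responsibility of Segment A: 0.017986 / 0.067937 ≈ 0.2647

0.2647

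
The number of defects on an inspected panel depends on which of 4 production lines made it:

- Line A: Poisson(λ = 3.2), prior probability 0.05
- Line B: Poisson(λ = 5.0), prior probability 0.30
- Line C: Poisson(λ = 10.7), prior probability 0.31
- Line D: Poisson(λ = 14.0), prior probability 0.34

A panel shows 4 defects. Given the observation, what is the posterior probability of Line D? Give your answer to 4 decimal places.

Posterior ∝ prior × likelihood, so P(k | x) ∝ w_k f_k(x); normalise over all components.
Evaluate each component's likelihood at the observed value:
  p_A = e^(−3.2)·3.2^4/4! = 0.178093
  p_B = e^(−5.0)·5.0^4/4! = 0.175467
  p_C = e^(−10.7)·10.7^4/4! = 0.0123133
  p_D = e^(−14.0)·14.0^4/4! = 0.001331
Unnormalised posteriors:
  w_A·p_A = 0.05 × 0.178093 = 0.00890464
  w_B·p_B = 0.30 × 0.175467 = 0.0526402
  w_C·p_C = 0.31 × 0.0123133 = 0.00381711
  w_D·p_D = 0.34 × 0.001331 = 0.00045254
Evidence: 0.00890464 + 0.0526402 + 0.00381711 + 0.00045254 = 0.0658145
P(Line D | x) = 0.00045254 / 0.0658145 ≈ 0.0069

0.0069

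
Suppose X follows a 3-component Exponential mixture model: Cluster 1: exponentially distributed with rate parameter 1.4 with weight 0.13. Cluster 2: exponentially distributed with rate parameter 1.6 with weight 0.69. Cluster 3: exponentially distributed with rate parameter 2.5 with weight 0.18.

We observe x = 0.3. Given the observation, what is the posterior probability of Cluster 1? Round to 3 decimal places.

Apply Bayes' rule: the posterior for each component is proportional to its prior times its likelihood at x.
Component likelihoods at x = 0.3:
  L_1 = 0.919866
  L_2 = 0.990053
  L_3 = 1.18092
Unnormalised posteriors:
  w_1·L_1 = 0.13 × 0.919866 = 0.119583
  w_2·L_2 = 0.69 × 0.990053 = 0.683137
  w_3·L_3 = 0.18 × 1.18092 = 0.212565
Normaliser: 0.119583 + 0.683137 + 0.212565 = 1.01528
P(Cluster 1 | the observation) ≈ 0.118

0.118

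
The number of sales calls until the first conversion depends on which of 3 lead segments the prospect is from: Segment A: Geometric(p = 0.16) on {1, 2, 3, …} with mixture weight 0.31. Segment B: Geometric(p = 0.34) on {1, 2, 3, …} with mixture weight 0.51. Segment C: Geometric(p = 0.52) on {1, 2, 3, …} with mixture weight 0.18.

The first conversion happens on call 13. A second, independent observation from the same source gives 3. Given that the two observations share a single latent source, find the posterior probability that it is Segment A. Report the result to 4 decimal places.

0.7960

Posterior ∝ prior × likelihood, so P(k | x) ∝ w_k f_k(x); normalise over all components.
Since both observations come from the same component, the likelihood for component k is f_k(x₁)·f_k(x₂).
  p_A = [0.0197456] × [0.112896] = 0.0022292
  p_B = [0.00232277] × [0.148104] = 0.000344011
  p_C = [7.77854e-05] × [0.119808] = 9.31932e-06
Multiply by the mixture weights:
  w_A·p_A = 0.31 × 0.0022292 = 0.000691053
  w_B·p_B = 0.51 × 0.000344011 = 0.000175446
  w_C·p_C = 0.18 × 9.31932e-06 = 1.67748e-06
Normaliser: 0.000691053 + 0.000175446 + 1.67748e-06 = 0.000868177
P(Segment A | x) ≈ 0.7960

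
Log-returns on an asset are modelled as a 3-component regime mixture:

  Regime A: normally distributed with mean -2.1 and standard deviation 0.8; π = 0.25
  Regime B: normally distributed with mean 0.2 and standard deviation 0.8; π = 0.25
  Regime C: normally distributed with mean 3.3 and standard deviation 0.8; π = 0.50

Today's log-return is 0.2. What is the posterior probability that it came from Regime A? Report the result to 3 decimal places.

0.016

Posterior ∝ prior × likelihood, so P(k | x) ∝ π_k f_k(x); normalise over all components.
Evaluate each component's likelihood at the observed value:
  L_A = 0.00799765
  L_B = 0.498678
  L_C = 0.000273665
Weight by the priors:
  π_A·L_A = 0.25 × 0.00799765 = 0.00199941
  π_B·L_B = 0.25 × 0.498678 = 0.124669
  π_C·L_C = 0.50 × 0.000273665 = 0.000136832
Marginal: 0.00199941 + 0.124669 + 0.000136832 = 0.126806
P(Regime A | data) ≈ 0.016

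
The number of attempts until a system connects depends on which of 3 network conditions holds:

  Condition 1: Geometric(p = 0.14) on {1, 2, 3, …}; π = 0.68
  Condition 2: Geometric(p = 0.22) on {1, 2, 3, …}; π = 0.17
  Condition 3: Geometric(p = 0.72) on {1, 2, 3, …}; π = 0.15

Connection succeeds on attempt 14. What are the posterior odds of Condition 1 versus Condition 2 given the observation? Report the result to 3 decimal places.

9.058

Since P(k|x) ∝ w_k f_k(x), the posterior odds are w_i f_i(x) / (w_j f_j(x)).
Evaluate each component's likelihood at the observed value:
  p_1 = 0.14·(1−0.14)^13 = 0.14·0.14076 = 0.0197064
  p_2 = 0.22·(1−0.22)^13 = 0.22·0.0395576 = 0.00870267
  p_3 = 0.72·(1−0.72)^13 = 0.72·6.50211e-08 = 4.68152e-08
0.0134004 / 0.00147945 ≈ 9.058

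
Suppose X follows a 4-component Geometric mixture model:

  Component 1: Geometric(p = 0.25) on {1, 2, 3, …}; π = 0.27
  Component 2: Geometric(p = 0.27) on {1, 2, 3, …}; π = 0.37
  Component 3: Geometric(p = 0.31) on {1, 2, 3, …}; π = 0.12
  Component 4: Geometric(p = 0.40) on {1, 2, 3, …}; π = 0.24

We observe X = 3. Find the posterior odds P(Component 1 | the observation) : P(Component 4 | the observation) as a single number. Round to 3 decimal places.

The posterior odds equal the prior odds times the likelihood ratio: (w_i/w_j)·(f_i(x)/f_j(x)).
Geometric probabilities:
  f_1 = 0.25·(1−0.25)^2 = 0.25·0.5625 = 0.140625
  f_2 = 0.27·(1−0.27)^2 = 0.27·0.5329 = 0.143883
  f_3 = 0.31·(1−0.31)^2 = 0.31·0.4761 = 0.147591
  f_4 = 0.40·(1−0.40)^2 = 0.40·0.36 = 0.144
Odds = (0.27/0.24) × (0.140625/0.144) = 1.125 × 0.976563 ≈ 1.099

1.099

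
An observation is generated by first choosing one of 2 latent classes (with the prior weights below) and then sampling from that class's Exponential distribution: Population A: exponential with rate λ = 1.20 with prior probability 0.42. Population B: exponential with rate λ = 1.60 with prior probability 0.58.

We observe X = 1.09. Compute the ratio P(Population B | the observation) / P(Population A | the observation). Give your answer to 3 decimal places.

1.191

Posterior odds = (P(Z=i) f_i(x)) / (P(Z=j) f_j(x)); the normalising sum cancels.
Exponential densities:
  f_A = 1.20·e^(−1.20·1.09) = 1.20·e^(−1.3080) = 0.324432
  f_B = 1.60·e^(−1.60·1.09) = 1.60·e^(−1.7440) = 0.279712
Odds = (0.58/0.42) × (0.279712/0.324432) = 1.38095 × 0.862157 ≈ 1.191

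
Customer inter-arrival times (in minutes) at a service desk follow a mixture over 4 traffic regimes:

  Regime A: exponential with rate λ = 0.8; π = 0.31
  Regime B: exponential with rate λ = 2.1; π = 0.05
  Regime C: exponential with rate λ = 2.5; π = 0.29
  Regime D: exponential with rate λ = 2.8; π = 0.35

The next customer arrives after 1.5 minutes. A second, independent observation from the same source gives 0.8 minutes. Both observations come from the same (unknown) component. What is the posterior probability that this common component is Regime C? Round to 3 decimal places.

0.133

Posterior ∝ prior × likelihood, so P(k | x) ∝ P(Z=k) f_k(x); normalise over all components.
Since both observations come from the same component, the likelihood for component k is f_k(x₁)·f_k(x₂).
  f_A = [0.8·e^(−0.8·1.5) = 0.8·e^(−1.2000) = 0.240955] × [0.421834] = 0.101643
  f_B = [2.1·e^(−2.1·1.5) = 2.1·e^(−3.1500) = 0.0899895] × [0.391385] = 0.0352206
  f_C = [2.5·e^(−2.5·1.5) = 2.5·e^(−3.7500) = 0.0587944] × [0.338338] = 0.0198924
  f_D = [2.8·e^(−2.8·1.5) = 2.8·e^(−4.2000) = 0.0419876] × [0.298084] = 0.0125158
Unnormalised posteriors:
  P(Z=A)·f_A = 0.31 × 0.101643 = 0.0315094
  P(Z=B)·f_B = 0.05 × 0.0352206 = 0.00176103
  P(Z=C)·f_C = 0.29 × 0.0198924 = 0.00576879
  P(Z=D)·f_D = 0.35 × 0.0125158 = 0.00438054
Marginal: 0.0315094 + 0.00176103 + 0.00576879 + 0.00438054 = 0.0434197
Responsibility of Regime C: 0.00576879 / 0.0434197 ≈ 0.133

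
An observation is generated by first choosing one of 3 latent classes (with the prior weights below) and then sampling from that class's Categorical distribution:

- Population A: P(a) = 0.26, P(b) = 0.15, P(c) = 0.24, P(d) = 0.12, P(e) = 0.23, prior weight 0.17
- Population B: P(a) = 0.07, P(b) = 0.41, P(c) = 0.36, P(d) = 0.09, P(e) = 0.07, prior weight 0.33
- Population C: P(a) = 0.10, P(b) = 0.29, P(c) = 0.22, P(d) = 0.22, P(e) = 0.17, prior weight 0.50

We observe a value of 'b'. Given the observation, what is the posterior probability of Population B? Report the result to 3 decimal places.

Apply Bayes' rule: the posterior for each component is proportional to its prior times its likelihood at x.
Categorical probabilities:
  L_A = P(b | comp) = 0.15
  L_B = P(b | comp) = 0.41
  L_C = P(b | comp) = 0.29
Prior × likelihood for each component:
  w_A·L_A = 0.17 × 0.15 = 0.0255
  w_B·L_B = 0.33 × 0.41 = 0.1353
  w_C·L_C = 0.50 × 0.29 = 0.145
Denominator: 0.0255 + 0.1353 + 0.145 = 0.3058
Responsibility of Population B: 0.1353 / 0.3058 ≈ 0.442

0.442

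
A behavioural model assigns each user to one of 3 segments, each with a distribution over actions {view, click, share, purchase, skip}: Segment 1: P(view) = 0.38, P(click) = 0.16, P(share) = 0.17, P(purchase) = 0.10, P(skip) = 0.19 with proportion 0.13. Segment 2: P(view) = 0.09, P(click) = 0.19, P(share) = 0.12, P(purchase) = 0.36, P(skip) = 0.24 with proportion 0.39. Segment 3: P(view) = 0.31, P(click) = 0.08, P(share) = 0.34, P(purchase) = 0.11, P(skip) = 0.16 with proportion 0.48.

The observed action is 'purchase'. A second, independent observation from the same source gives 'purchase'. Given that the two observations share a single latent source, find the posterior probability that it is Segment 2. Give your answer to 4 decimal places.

Posterior ∝ prior × likelihood, so P(k | x) ∝ π_k f_k(x); normalise over all components.
Since both observations come from the same component, the likelihood for component k is f_k(x₁)·f_k(x₂).
  L_1 = [P(purchase | comp) = 0.10] × [0.1] = 0.01
  L_2 = [P(purchase | comp) = 0.36] × [0.36] = 0.1296
  L_3 = [P(purchase | comp) = 0.11] × [0.11] = 0.0121
Weight by the priors:
  π_1·L_1 = 0.13 × 0.01 = 0.0013
  π_2·L_2 = 0.39 × 0.1296 = 0.050544
  π_3·L_3 = 0.48 × 0.0121 = 0.005808
Sum: 0.0013 + 0.050544 + 0.005808 = 0.057652
Responsibility of Segment 2: 0.050544 / 0.057652 ≈ 0.8767

0.8767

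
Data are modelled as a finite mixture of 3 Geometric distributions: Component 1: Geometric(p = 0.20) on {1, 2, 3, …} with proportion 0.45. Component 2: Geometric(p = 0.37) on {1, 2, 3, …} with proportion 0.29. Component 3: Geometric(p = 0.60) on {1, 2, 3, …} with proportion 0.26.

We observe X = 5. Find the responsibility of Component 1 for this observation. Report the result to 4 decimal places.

0.6382

By Bayes' theorem, P(k | x) = π_k f_k(x) / Σ_j π_j f_j(x).
Geometric probabilities:
  L_1 = 0.20·(1−0.20)^4 = 0.20·0.4096 = 0.08192
  L_2 = 0.37·(1−0.37)^4 = 0.37·0.15753 = 0.058286
  L_3 = 0.60·(1−0.60)^4 = 0.60·0.0256 = 0.01536
Unnormalised posteriors:
  π_1·L_1 = 0.45 × 0.08192 = 0.036864
  π_2·L_2 = 0.29 × 0.058286 = 0.0169029
  π_3·L_3 = 0.26 × 0.01536 = 0.0039936
Evidence: 0.036864 + 0.0169029 + 0.0039936 = 0.0577605
Responsibility of Component 1: 0.036864 / 0.0577605 ≈ 0.6382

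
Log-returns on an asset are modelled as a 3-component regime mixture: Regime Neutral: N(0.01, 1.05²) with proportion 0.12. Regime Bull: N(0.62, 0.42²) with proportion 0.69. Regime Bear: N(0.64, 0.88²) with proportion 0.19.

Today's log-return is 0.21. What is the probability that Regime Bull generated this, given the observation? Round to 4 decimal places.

Apply Bayes' rule: the posterior for each component is proportional to its prior times its likelihood at x.
Evaluate each component's likelihood at the observed value:
  p_Neutral = 0.373115
  p_Bull = 0.589835
  p_Bear = 0.402328
Unnormalised posteriors:
  P(Z=Neutral)·p_Neutral = 0.12 × 0.373115 = 0.0447738
  P(Z=Bull)·p_Bull = 0.69 × 0.589835 = 0.406986
  P(Z=Bear)·p_Bear = 0.19 × 0.402328 = 0.0764423
Sum: 0.0447738 + 0.406986 + 0.0764423 = 0.528202
P(Regime Bull | the observation) ≈ 0.7705

0.7705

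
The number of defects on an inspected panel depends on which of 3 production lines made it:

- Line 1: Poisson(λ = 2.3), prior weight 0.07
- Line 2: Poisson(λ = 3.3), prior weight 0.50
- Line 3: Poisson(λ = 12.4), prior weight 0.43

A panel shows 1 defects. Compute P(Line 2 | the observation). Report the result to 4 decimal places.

0.7901

The responsibility of component k is π_k f_k(x) divided by Σ_j π_j f_j(x).
Component likelihoods at x = 1 defects:
  p_1 = e^(−2.3)·2.3^1/1! = 0.230595
  p_2 = e^(−3.3)·3.3^1/1! = 0.121714
  p_3 = e^(−12.4)·12.4^1/1! = 5.10705e-05
Weight by the priors:
  π_1·p_1 = 0.07 × 0.230595 = 0.0161417
  π_2·p_2 = 0.50 × 0.121714 = 0.0608572
  π_3·p_3 = 0.43 × 5.10705e-05 = 2.19603e-05
Denominator: 0.0161417 + 0.0608572 + 2.19603e-05 = 0.0770209
P(Line 2 | x) ≈ 0.7901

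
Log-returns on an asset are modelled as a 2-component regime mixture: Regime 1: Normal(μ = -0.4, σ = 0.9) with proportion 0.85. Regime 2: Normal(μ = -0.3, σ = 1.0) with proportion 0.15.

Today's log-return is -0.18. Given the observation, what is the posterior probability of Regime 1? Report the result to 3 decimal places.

0.860

The responsibility of component k is π_k f_k(x) divided by Σ_j π_j f_j(x).
Component likelihoods at x = -0.18:
  f_1 = 0.430222
  f_2 = 0.39608
Prior × likelihood for each component:
  π_1·f_1 = 0.85 × 0.430222 = 0.365688
  π_2·f_2 = 0.15 × 0.39608 = 0.059412
Sum: 0.365688 + 0.059412 = 0.4251
Responsibility of Regime 1: 0.365688 / 0.4251 ≈ 0.860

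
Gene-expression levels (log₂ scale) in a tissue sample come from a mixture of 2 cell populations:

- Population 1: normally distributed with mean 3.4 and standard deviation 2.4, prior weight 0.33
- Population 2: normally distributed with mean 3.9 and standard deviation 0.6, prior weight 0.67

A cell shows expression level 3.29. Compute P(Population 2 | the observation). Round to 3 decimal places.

0.829

Posterior ∝ prior × likelihood, so P(k | x) ∝ P(Z=k) f_k(x); normalise over all components.
Evaluate each component's likelihood at the observed value:
  p_1 = 0.166051
  p_2 = 0.396564
Weight by the priors:
  P(Z=1)·p_1 = 0.33 × 0.166051 = 0.054797
  P(Z=2)·p_2 = 0.67 × 0.396564 = 0.265698
Evidence: 0.054797 + 0.265698 = 0.320495
P(Population 2 | 3.29) ≈ 0.829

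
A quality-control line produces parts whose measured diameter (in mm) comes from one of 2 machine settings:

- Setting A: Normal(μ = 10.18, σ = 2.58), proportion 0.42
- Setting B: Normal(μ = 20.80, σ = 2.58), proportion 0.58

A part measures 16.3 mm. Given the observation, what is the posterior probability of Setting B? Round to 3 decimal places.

By Bayes' theorem, P(k | x) = π_k f_k(x) / Σ_j π_j f_j(x).
Normal densities:
  L_A = 0.00927771
  L_B = 0.0337822
Weight by the priors:
  π_A·L_A = 0.42 × 0.00927771 = 0.00389664
  π_B·L_B = 0.58 × 0.0337822 = 0.0195937
Evidence: 0.00389664 + 0.0195937 = 0.0234903
P(Setting B | x) = 0.0195937 / 0.0234903 ≈ 0.834

0.834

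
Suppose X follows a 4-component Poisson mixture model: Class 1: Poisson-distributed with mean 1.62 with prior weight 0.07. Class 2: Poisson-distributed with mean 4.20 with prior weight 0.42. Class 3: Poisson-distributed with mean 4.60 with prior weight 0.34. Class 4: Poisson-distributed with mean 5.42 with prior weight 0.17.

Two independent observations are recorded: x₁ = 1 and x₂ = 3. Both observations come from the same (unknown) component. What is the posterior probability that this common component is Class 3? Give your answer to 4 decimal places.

0.2312

By Bayes' theorem, P(k | x) = π_k f_k(x) / Σ_j π_j f_j(x).
Since both observations come from the same component, the likelihood for component k is f_k(x₁)·f_k(x₂).
  f_1 = [0.320596] × [0.140229] = 0.0449567
  f_2 = [0.0629814] × [0.185165] = 0.011662
  f_3 = [0.0462384] × [0.163068] = 0.00753999
  f_4 = [0.0239951] × [0.117482] = 0.00281899
Weight by the priors:
  π_1·f_1 = 0.07 × 0.0449567 = 0.00314697
  π_2·f_2 = 0.42 × 0.011662 = 0.00489803
  π_3·f_3 = 0.34 × 0.00753999 = 0.0025636
  π_4·f_4 = 0.17 × 0.00281899 = 0.000479228
Sum: 0.00314697 + 0.00489803 + 0.0025636 + 0.000479228 = 0.0110878
So the posterior for Class 3 is 0.0025636 / 0.0110878 ≈ 0.2312.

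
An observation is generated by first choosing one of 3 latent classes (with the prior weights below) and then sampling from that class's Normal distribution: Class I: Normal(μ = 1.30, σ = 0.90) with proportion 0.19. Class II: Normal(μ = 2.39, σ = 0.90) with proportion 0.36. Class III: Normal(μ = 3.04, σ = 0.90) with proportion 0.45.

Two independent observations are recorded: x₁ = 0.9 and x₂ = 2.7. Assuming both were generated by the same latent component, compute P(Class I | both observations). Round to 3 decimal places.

0.316

P(component k | x) = π_k·f_k(x) / marginal(x), where marginal(x) = Σ_j π_j·f_j(x).
Since both observations come from the same component, the likelihood for component k is f_k(x₁)·f_k(x₂).
  L_I = [(1/(0.90·√(2π)))·exp(−(0.9−1.30)²/(2·0.90²)) = 0.443269·exp(-0.09877) = 0.401582] × [0.132198] = 0.0530883
  L_II = [(1/(0.90·√(2π)))·exp(−(0.9−2.39)²/(2·0.90²)) = 0.443269·exp(-1.37043) = 0.112589] × [0.417739] = 0.0470328
  L_III = [(1/(0.90·√(2π)))·exp(−(0.9−3.04)²/(2·0.90²)) = 0.443269·exp(-2.82691) = 0.0262394] × [0.412741] = 0.0108301
Prior × likelihood for each component:
  π_I·L_I = 0.19 × 0.0530883 = 0.0100868
  π_II·L_II = 0.36 × 0.0470328 = 0.0169318
  π_III·L_III = 0.45 × 0.0108301 = 0.00487354
Evidence: 0.0100868 + 0.0169318 + 0.00487354 = 0.0318921
P(Class I | data) = 0.0100868 / 0.0318921 ≈ 0.316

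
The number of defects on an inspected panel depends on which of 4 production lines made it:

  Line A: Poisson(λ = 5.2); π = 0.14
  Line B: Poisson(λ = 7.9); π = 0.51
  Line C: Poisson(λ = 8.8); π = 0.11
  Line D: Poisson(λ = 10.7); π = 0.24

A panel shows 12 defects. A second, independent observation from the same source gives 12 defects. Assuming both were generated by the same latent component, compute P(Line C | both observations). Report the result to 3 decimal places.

0.119

P(component k | x) = π_k·f_k(x) / marginal(x), where marginal(x) = Σ_j π_j·f_j(x).
Since both observations come from the same component, the likelihood for component k is f_k(x₁)·f_k(x₂).
  f_A = [0.00450165] × [0.00450165] = 2.02649e-05
  f_B = [0.0457364] × [0.0457364] = 0.00209182
  f_C = [0.0678678] × [0.0678678] = 0.00460604
  f_D = [0.106003] × [0.106003] = 0.0112366
Weight by the priors:
  π_A·f_A = 0.14 × 2.02649e-05 = 2.83708e-06
  π_B·f_B = 0.51 × 0.00209182 = 0.00106683
  π_C·f_C = 0.11 × 0.00460604 = 0.000506664
  π_D·f_D = 0.24 × 0.0112366 = 0.00269678
Marginal: 2.83708e-06 + 0.00106683 + 0.000506664 + 0.00269678 = 0.00427311
So the posterior for Line C is 0.000506664 / 0.00427311 ≈ 0.119.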